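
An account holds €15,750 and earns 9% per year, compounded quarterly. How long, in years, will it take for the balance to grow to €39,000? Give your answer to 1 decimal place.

10.2 years

We need (1 + 0.0225)^(4t) = 2.4762, so 4t = ln 2.4762 / ln 1.0225 ≈ 40.7504.
t ≈ 40.7504/4 = 10.1876 years.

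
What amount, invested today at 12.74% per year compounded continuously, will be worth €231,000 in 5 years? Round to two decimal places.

€122,170.51

P = A·e^(−rt) = 231,000·e^(−0.637).
e^(−0.637) ≈ 0.528876676506, so P ≈ 122,170.5123.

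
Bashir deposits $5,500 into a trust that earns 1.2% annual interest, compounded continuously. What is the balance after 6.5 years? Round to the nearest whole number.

A = P·e^(rt) = 5,500·e^(0.012·6.5) = 5,500·e^0.078.
e^0.078 ≈ 1.081122659, so A ≈ 5,946.1746.

$5,946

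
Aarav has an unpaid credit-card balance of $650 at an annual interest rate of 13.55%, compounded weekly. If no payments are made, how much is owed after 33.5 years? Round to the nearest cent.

Growth factor = (1 + 0.1355/52)^1742 ≈ 93.069463608.
A ≈ 650 × 93.069463608 ≈ 60,495.1513.

$60,495.15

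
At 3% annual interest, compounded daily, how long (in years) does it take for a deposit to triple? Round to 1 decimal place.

36.6 years

(1 + 0.0000821918)^(365t) = 3.
365t = ln 3 / ln(1 + 0.0000821918) ≈ 1.0986/8.21884e-05 ≈ 13366.9988.
t ≈ 36.6219.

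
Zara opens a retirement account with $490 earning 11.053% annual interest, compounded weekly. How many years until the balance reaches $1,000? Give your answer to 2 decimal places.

6.46 years

(1 + 0.00212558)^(52t) = 1,000/490 = 2.0408.
52t·ln(1 + 0.00212558) = ln(2.0408); 52t = 0.71335/0.00212332 ≈ 335.9595.
t ≈ 6.4608 years.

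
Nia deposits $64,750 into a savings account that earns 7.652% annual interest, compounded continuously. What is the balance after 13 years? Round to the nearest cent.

A = P·e^(rt) = 64,750·e^(0.07652·13) = 64,750·e^0.99476.
e^0.99476 ≈ 2.70407528533, so A ≈ 175,088.8747.

$175,088.87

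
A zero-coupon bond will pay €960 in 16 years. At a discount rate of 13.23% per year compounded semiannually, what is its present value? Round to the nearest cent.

Periodic rate = 13.23%/2 = 0.06615; 32 periods.
P = 960/(1 + 0.06615)^32 ≈ 960/7.76579568 ≈ 123.6190.

€123.62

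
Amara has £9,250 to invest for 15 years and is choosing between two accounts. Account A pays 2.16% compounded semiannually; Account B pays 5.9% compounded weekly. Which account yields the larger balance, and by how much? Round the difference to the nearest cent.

Account B, by £9,634.07

Account A growth factor: (1 + 0.0108)^30 ≈ 1.3802475898; balance ≈ 12,767.2902.
Account B growth factor: (1 + 0.059/52)^780 ≈ 2.4217691145; balance ≈ 22,401.3643.
Account B is larger by 9,634.0741.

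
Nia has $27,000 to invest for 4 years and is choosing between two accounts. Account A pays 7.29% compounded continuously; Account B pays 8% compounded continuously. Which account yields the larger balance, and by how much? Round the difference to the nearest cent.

Account A growth factor: e^(0.0729·4) = e^0.2916 ≈ 1.3385674835; balance ≈ 36,141.3221.
Account B growth factor: e^(0.08·4) = e^0.32 ≈ 1.3771277643; balance ≈ 37,182.4496.
Account B is larger by 1,041.1276.

Account B, by $1,041.13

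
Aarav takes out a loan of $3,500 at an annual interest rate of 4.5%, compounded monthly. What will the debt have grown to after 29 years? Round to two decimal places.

$12,875.45

Periodic rate = 4.5%/12 = 0.00375; periods = 12·29 = 348.
A = 3,500·(1 + 0.00375)^348 ≈ 3,500·3.67869925 ≈ 12,875.4474.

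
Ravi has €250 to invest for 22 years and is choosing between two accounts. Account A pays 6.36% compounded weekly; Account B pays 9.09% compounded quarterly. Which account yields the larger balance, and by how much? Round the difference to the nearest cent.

Account B, by €793.89

Account A growth factor: (1 + 0.0636/52)^1144 ≈ 4.048494293; balance ≈ 1,012.1236.
Account B growth factor: (1 + 0.022725)^88 ≈ 7.224050157; balance ≈ 1,806.0125.
Account B is larger by 793.8890.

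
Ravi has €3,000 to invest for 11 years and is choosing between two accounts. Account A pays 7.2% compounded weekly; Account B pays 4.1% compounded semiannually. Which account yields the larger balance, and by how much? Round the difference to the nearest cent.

Account A, by €1,931.58

Account A growth factor: (1 + 0.072/52)^572 ≈ 2.206598518; balance ≈ 6,619.7956.
Account B growth factor: (1 + 0.0205)^22 ≈ 1.562738095; balance ≈ 4,688.2143.
Account A is larger by 1,931.5813.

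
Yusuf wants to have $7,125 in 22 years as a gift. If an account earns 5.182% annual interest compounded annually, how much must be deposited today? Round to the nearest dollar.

Annual rate = 5.182% = 0.05182; 22 periods.
P = 7,125/(1 + 0.05182)^22 ≈ 7,125/3.038864526 ≈ 2,344.6257.

$2,345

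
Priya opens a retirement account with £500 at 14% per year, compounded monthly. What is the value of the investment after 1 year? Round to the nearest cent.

£574.67

Growth factor = (1 + 0.14/12)^12 ≈ 1.14934203.
A ≈ 500 × 1.14934203 ≈ 574.6710.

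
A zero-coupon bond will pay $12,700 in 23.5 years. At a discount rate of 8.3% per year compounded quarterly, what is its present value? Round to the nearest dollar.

$1,842

Periodic rate = 8.3%/4 = 0.02075; 94 periods.
P = 12,700/(1 + 0.02075)^94 ≈ 12,700/6.8932261668 ≈ 1,842.3884.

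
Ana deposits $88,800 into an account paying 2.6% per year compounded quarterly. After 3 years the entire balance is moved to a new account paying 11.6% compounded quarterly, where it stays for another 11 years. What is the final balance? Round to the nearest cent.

$337,640.71

After 3 years at 2.6%: 88,800 × 1.08084981037 ≈ 95,979.4632.
Then 11 years at 11.6%: 95,979.4632 × 3.51784329477 ≈ 337,640.7109.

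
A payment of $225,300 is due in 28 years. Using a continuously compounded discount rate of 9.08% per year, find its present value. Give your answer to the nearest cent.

P = A·e^(−rt) = 225,300·e^(−2.5424).
e^(−2.5424) ≈ 0.0786773473848, so P ≈ 17,726.0064.

$17,726.01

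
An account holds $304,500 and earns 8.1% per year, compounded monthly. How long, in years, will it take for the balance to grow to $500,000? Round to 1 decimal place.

6.1 years

We need (1 + 0.00675)^(12t) = 1.642, so 12t = ln 1.642 / ln 1.00675 ≈ 73.7198.
t ≈ 73.7198/12 = 6.1433 years.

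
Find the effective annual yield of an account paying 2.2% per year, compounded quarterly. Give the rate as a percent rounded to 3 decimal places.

2.218%

EAR = (1 + 2.2%/4)^4 − 1 = (1 + 0.0055)^4 − 1.
(1 + 0.0055)^4 ≈ 1.022182, so EAR ≈ 2.21822%.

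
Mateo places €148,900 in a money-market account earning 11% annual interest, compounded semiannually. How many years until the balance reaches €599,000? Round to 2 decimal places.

13.00 years

(1 + 0.055)^(2t) = 599,000/148,900 = 4.0228.
2t·ln(1 + 0.055) = ln(4.0228); 2t = 1.392/0.0535408 ≈ 25.9986.
t ≈ 12.9993 years.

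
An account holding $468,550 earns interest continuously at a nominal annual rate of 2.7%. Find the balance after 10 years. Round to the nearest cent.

$613,783.84

A = P·e^(rt) = 468,550·e^(0.027·10) = 468,550·e^0.27.
e^0.27 ≈ 1.30996445073, so A ≈ 613,783.8434.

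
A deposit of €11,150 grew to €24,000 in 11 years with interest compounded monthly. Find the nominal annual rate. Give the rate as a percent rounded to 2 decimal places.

6.99%

(1 + r/12)^132 = 24,000/11,150 = 2.15247.
1 + r/12 = 2.15247^(1/132) ≈ 1.005825, so r/12 ≈ 0.00582458.
r ≈ 12·0.00582458 = 6.98950%.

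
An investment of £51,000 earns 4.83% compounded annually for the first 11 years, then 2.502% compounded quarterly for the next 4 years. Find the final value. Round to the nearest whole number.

After 11 years at 4.83%: 51,000 × 1.6801244184 ≈ 85,686.3453.
Then 4 years at 2.502%: 85,686.3453 × 1.1049148784 ≈ 94,676.1178.

£94,676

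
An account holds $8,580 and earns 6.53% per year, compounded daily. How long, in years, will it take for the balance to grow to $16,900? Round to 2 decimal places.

10.38 years

(1 + 0.000178904)^(365t) = 16,900/8,580 = 1.9697.
365t·ln(1 + 0.000178904) = ln(1.9697); 365t = 0.67788/0.000178888 ≈ 3789.4062.
t ≈ 10.3819 years.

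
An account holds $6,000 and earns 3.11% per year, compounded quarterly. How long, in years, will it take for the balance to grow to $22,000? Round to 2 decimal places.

We need (1 + 0.007775)^(4t) = 3.6667, so 4t = ln 3.6667 / ln 1.007775 ≈ 167.7592.
t ≈ 167.7592/4 = 41.9398 years.

41.94 years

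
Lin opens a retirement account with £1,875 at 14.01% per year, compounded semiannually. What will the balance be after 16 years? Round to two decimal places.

£16,365.59

Periodic rate = 14.01%/2 = 0.07005; periods = 2·16 = 32.
A = 1,875·(1 + 0.07005)^32 ≈ 1,875·8.7283124226 ≈ 16,365.5858.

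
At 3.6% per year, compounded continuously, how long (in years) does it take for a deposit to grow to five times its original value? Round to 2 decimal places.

44.71 years

e^(0.036t) = 5, so 0.036t = ln 5 ≈ 1.6094.
t ≈ 1.6094/0.036 ≈ 44.7066.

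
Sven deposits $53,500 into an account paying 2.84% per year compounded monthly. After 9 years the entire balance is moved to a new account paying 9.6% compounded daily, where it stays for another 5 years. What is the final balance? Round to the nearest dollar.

$111,599

After 9 years at 2.84%: 53,500 × 1.29084625687 ≈ 69,060.2747.
Then 5 years at 9.6%: 69,060.2747 × 1.61597241137 ≈ 111,599.4987.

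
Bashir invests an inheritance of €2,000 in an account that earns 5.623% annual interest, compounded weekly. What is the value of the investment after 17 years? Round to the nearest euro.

€5,199

Growth factor = (1 + 0.05623/52)^884 ≈ 2.599693458.
A ≈ 2,000 × 2.599693458 ≈ 5,199.3869.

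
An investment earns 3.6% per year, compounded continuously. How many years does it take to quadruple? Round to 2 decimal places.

e^(0.036t) = 4, so 0.036t = ln 4 ≈ 1.3863.
t ≈ 1.3863/0.036 ≈ 38.5082.

38.51 years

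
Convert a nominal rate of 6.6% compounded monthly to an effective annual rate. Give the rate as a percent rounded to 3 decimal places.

6.803%

One year is 12 periods at 0.0055 each: (1 + 0.0055)^12 ≈ 1.068034.
EAR = 1.068034 − 1 ≈ 6.80336%.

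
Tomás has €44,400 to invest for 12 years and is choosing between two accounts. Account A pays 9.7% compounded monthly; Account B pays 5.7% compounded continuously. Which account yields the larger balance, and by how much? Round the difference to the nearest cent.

Account A, by €53,545.42

Account A growth factor: (1 + 0.097/12)^144 ≈ 3.1877670881; balance ≈ 141,536.8587.
Account B growth factor: e^(0.057·12) = e^0.684 ≈ 1.9817890553; balance ≈ 87,991.4341.
Account A is larger by 53,545.4247.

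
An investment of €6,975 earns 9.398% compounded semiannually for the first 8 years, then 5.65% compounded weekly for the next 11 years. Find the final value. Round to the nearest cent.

€27,064.02

After 8 years at 9.398%: 6,975 × 2.084877482 ≈ 14,542.0204.
Then 11 years at 5.65%: 14,542.0204 × 1.8610904931 ≈ 27,064.0160.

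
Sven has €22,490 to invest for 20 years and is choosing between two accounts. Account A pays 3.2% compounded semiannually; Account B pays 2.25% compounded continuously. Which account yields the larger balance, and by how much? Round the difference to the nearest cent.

Account A, by €7,164.98

Account A growth factor: (1 + 0.016)^40 ≈ 1.8868975384; balance ≈ 42,436.3256.
Account B growth factor: e^(0.0225·20) = e^0.45 ≈ 1.5683121855; balance ≈ 35,271.3411.
Account A is larger by 7,164.9846.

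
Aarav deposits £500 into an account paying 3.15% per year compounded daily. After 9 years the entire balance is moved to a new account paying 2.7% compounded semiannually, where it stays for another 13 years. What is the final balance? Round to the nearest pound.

Phase 1: 500·(1 + 0.0315/365)^3285 ≈ 663.8763.
Phase 2: 663.8763·(1 + 0.0135)^26 ≈ 940.8161.

£941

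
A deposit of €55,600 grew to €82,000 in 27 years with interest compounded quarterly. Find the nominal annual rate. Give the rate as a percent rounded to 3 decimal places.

1.442%

The 108-period growth factor is 82,000/55,600 = 1.47482.
r/4 = 1.47482^(1/108) − 1 ≈ 0.00360403, so r ≈ 4·0.00360403 = 1.44161%.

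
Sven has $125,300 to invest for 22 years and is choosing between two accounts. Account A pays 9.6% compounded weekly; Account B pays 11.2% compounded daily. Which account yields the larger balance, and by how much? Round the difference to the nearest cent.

Account B, by $438,375.38

A: (1 + 0.096/52)^1144 ≈ 8.248677278825, so 125,300 × 8.248677278825 ≈ 1,033,559.2630.
B: (1 + 0.112/365)^8030 ≈ 11.74728369486, so 125,300 × 11.74728369486 ≈ 1,471,934.6470.
Difference ≈ 438,375.3839 in favor of B.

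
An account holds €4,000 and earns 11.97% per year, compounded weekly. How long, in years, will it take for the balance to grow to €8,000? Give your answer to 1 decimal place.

(1 + 0.00230192)^(52t) = 8,000/4,000 = 2.
52t·ln(1 + 0.00230192) = ln(2); 52t = 0.69315/0.00229928 ≈ 301.4630.
t ≈ 5.7974 years.

5.8 years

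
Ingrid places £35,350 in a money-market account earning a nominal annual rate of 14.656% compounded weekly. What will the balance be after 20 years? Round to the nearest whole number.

Growth factor = (1 + 0.14656/52)^1040 ≈ 18.672969707.
A ≈ 35,350 × 18.672969707 ≈ 660,089.4791.

£660,089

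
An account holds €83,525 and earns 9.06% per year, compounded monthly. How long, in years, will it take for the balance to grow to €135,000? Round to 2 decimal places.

5.32 years

(1 + 0.00755)^(12t) = 135,000/83,525 = 1.6163.
12t·ln(1 + 0.00755) = ln(1.6163); 12t = 0.48013/0.00752164 ≈ 63.8330.
t ≈ 5.3194 years.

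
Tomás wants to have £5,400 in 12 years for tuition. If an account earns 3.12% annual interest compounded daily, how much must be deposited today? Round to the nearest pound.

£3,714

Periodic rate = 3.12%/365 = 0.0000854795; 4380 periods.
P = 5,400/(1 + 0.0312/365)^4380 ≈ 5,400/1.454095415 ≈ 3,713.6490.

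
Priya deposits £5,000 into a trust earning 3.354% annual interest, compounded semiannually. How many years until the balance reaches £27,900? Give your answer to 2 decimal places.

51.69 years

(1 + 0.01677)^(2t) = 27,900/5,000 = 5.58.
2t·ln(1 + 0.01677) = ln(5.58); 2t = 1.7192/0.0166309 ≈ 103.3729.
t ≈ 51.6865 years.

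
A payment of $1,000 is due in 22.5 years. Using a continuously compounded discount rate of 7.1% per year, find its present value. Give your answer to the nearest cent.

P = A·e^(−rt) = 1,000·e^(−1.5975).
e^(−1.5975) ≈ 0.202401891, so P ≈ 202.4019.

$202.40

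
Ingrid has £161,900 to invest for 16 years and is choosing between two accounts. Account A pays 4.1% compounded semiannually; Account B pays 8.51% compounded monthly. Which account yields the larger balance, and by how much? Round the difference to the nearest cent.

A: (1 + 0.0205)^32 ≈ 1.91432772694, so 161,900 × 1.91432772694 ≈ 309,929.6590.
B: (1 + 0.0851/12)^192 ≈ 3.8837248203, so 161,900 × 3.8837248203 ≈ 628,775.0484.
Difference ≈ 318,845.3894 in favor of B.

Account B, by £318,845.39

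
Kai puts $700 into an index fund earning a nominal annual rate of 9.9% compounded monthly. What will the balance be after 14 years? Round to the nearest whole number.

$2,783

Periodic rate = 9.9%/12 = 0.00825; periods = 12·14 = 168.
A = 700·(1 + 0.00825)^168 ≈ 700·3.976149949 ≈ 2,783.3050.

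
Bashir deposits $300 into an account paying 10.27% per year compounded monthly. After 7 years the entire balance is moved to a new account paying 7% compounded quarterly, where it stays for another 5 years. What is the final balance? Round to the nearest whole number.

After 7 years at 10.27%: 300 × 2.04590687 ≈ 613.7721.
Then 5 years at 7%: 613.7721 × 1.4147782 ≈ 868.3513.

$868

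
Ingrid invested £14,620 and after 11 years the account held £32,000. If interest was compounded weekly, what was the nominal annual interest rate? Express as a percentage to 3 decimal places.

7.126%

The 572-period growth factor is 32,000/14,620 = 2.18878.
r/52 = 2.18878^(1/572) − 1 ≈ 0.00137042, so r ≈ 52·0.00137042 = 7.12620%.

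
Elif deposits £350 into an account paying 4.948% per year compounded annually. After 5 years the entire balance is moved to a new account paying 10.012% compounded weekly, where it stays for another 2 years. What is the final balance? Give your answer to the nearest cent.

Phase 1: 350·(1 + 0.04948)^5 ≈ 445.5935.
Phase 2: 445.5935·(1 + 0.10012/52)^104 ≈ 544.2750.

£544.28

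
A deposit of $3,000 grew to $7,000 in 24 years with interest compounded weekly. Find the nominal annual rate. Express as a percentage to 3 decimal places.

3.532%

The 1248-period growth factor is 7,000/3,000 = 2.33333.
r/52 = 2.33333^(1/1248) − 1 ≈ 0.000679155, so r ≈ 52·0.000679155 = 3.53161%.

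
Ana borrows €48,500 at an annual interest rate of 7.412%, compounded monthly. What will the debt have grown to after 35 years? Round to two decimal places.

Growth factor = (1 + 0.07412/12)^420 ≈ 13.279494575.
A ≈ 48,500 × 13.279494575 ≈ 644,055.4869.

€644,055.49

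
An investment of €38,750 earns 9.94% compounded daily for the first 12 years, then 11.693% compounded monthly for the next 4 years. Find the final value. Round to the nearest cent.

Phase 1: 38,750·(1 + 0.0994/365)^4380 ≈ 127,710.8046.
Phase 2: 127,710.8046·(1 + 0.11693/12)^48 ≈ 203,410.1316.

€203,410.13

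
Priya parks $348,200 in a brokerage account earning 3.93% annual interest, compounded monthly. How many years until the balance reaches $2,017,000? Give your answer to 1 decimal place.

(1 + 0.003275)^(12t) = 2,017,000/348,200 = 5.7926.
12t·ln(1 + 0.003275) = ln(5.7926); 12t = 1.7566/0.00326965 ≈ 537.2410.
t ≈ 44.7701 years.

44.8 years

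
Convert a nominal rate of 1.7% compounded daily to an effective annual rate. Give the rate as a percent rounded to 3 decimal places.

One year is 365 periods at 0.0000465753 each: (1 + 0.0000465753)^365 ≈ 1.017145.
EAR = 1.017145 − 1 ≈ 1.71449%.

1.714%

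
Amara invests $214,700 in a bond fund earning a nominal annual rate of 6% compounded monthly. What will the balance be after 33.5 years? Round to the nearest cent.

$1,594,369.11

Periodic rate = 6%/12 = 0.005; periods = 12·33.5 = 402.
A = 214,700·(1 + 0.005)^402 ≈ 214,700·7.426032167146 ≈ 1,594,369.1063.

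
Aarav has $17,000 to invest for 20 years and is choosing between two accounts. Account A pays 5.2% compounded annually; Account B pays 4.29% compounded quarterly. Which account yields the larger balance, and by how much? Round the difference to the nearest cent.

Account A, by $6,945.12

A: (1 + 0.052)^20 ≈ 2.756225817, so 17,000 × 2.756225817 ≈ 46,855.8389.
B: (1 + 0.010725)^80 ≈ 2.3476893989, so 17,000 × 2.3476893989 ≈ 39,910.7198.
Difference ≈ 6,945.1191 in favor of A.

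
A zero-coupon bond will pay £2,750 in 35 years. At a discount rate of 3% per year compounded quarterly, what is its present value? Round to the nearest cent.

£966.11

Growth factor = (1 + 0.0075)^140 ≈ 2.846476966.
P = 2,750/2.846476966 ≈ 966.1065.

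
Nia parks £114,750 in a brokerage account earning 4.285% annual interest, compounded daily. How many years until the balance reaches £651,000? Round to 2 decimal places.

40.51 years

We need (1 + 0.000117397)^(365t) = 5.6732, so 365t = ln 5.6732 / ln 1.000117 ≈ 14786.1685.
t ≈ 14786.1685/365 = 40.5101 years.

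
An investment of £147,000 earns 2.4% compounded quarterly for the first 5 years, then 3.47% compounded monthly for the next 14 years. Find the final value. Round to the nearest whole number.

Phase 1: 147,000·(1 + 0.006)^20 ≈ 165,682.6183.
Phase 2: 165,682.6183·(1 + 0.0347/12)^168 ≈ 269,124.2007.

£269,124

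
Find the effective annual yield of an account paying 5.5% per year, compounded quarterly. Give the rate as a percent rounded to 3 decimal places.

One year is 4 periods at 0.01375 each: (1 + 0.01375)^4 ≈ 1.056145.
EAR = 1.056145 − 1 ≈ 5.61448%.

5.614%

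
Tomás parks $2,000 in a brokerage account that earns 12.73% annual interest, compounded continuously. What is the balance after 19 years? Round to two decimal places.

A = P·e^(rt) = 2,000·e^(0.1273·19) = 2,000·e^2.4187.
e^2.4187 ≈ 11.231249196, so A ≈ 22,462.4984.

$22,462.50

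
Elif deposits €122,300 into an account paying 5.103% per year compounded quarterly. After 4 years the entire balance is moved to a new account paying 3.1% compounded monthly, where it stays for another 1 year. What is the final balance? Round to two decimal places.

€154,511.11

After 4 years at 5.103%: 122,300 × 1.22486292336 ≈ 149,800.7355.
Then 1 years at 3.1%: 149,800.7355 × 1.03144427331 ≈ 154,511.1108.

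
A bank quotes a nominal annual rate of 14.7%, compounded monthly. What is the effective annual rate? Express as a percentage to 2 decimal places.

EAR = (1 + 14.7%/12)^12 − 1 = (1 + 0.01225)^12 − 1.
(1 + 0.01225)^12 ≈ 1.15732, so EAR ≈ 15.73199%.

15.73%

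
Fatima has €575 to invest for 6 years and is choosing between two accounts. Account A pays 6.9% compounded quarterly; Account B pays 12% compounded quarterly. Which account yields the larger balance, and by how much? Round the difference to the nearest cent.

Account B, by €302.03

Account A growth factor: (1 + 0.01725)^24 ≈ 1.50752584; balance ≈ 866.8274.
Account B growth factor: (1 + 0.03)^24 ≈ 2.032794106; balance ≈ 1,168.8566.
Account B is larger by 302.0293.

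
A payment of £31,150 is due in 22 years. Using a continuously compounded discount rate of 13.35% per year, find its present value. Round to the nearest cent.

P = A·e^(−rt) = 31,150·e^(−2.937).
e^(−2.937) ≈ 0.053024564058, so P ≈ 1,651.7152.

£1,651.72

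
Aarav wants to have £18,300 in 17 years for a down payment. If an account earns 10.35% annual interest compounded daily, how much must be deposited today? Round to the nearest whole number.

£3,151

Growth factor = (1 + 0.1035/365)^6205 ≈ 5.8080830914.
P = 18,300/5.8080830914 ≈ 3,150.7814.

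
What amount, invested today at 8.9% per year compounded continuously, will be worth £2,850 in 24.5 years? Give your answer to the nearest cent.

£322.01

P = A·e^(−rt) = 2,850·e^(−2.1805).
e^(−2.1805) ≈ 0.112985024, so P ≈ 322.0073.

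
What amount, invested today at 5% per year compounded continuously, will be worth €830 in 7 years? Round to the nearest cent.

P = A·e^(−rt) = 830·e^(−0.35).
e^(−0.35) ≈ 0.70468809, so P ≈ 584.8911.

€584.89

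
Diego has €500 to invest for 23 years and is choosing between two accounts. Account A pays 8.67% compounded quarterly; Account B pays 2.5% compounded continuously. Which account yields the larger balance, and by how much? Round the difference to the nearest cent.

Account A, by €2,706.81

Account A growth factor: (1 + 0.021675)^92 ≈ 7.190755416; balance ≈ 3,595.3777.
Account B growth factor: e^(0.025·23) = e^0.575 ≈ 1.77713053; balance ≈ 888.5653.
Account A is larger by 2,706.8124.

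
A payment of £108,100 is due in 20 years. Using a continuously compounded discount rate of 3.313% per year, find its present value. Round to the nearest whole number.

P = A·e^(−rt) = 108,100·e^(−0.6626).
e^(−0.6626) ≈ 0.515509266466, so P ≈ 55,726.5517.

£55,727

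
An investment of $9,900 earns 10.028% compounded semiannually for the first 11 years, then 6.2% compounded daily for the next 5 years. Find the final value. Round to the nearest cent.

Phase 1: 9,900·(1 + 0.05014)^22 ≈ 29,045.1497.
Phase 2: 29,045.1497·(1 + 0.062/365)^1825 ≈ 39,599.8441.

$39,599.84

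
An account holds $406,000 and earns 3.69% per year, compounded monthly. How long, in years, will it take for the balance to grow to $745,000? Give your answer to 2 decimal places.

16.48 years

(1 + 0.003075)^(12t) = 745,000/406,000 = 1.835.
12t·ln(1 + 0.003075) = ln(1.835); 12t = 0.60703/0.00307028 ≈ 197.7118.
t ≈ 16.4760 years.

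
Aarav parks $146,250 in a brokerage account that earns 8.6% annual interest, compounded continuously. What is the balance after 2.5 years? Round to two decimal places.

$181,329.80

A = P·e^(rt) = 146,250·e^(0.086·2.5) = 146,250·e^0.215.
e^0.215 ≈ 1.23986189697, so A ≈ 181,329.8024.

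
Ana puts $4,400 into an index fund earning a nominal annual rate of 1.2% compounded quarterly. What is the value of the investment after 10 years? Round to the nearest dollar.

Periodic rate = 1.2%/4 = 0.003; periods = 4·10 = 40.
A = 4,400·(1 + 0.003)^40 ≈ 4,400·1.127294325 ≈ 4,960.0950.

$4,960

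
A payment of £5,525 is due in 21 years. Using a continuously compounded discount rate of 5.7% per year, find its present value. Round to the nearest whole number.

£1,669

P = A·e^(−rt) = 5,525·e^(−1.197).
e^(−1.197) ≈ 0.3020991513, so P ≈ 1,669.0978.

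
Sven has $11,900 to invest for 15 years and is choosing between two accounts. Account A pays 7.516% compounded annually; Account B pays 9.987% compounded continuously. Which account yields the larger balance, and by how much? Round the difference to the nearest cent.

A: (1 + 0.07516)^15 ≈ 2.9654901054, so 11,900 × 2.9654901054 ≈ 35,289.3323.
B: e^(0.09987·15) = e^1.49805 ≈ 4.4729582919, so 11,900 × 4.4729582919 ≈ 53,228.2037.
Difference ≈ 17,938.8714 in favor of B.

Account B, by $17,938.87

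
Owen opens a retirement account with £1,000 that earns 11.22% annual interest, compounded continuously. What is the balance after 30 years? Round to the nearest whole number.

A = P·e^(rt) = 1,000·e^(0.1122·30) = 1,000·e^3.366.
e^3.366 ≈ 28.962445268, so A ≈ 28,962.4453.

£28,962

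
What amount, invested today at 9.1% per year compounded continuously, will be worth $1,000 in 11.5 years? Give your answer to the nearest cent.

P = A·e^(−rt) = 1,000·e^(−1.0465).
e^(−1.0465) ≈ 0.351164677, so P ≈ 351.1647.

$351.16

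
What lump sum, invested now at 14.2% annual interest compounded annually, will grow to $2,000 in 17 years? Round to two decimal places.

Annual rate = 14.2% = 0.142; 17 periods.
P = 2,000/(1 + 0.142)^17 ≈ 2,000/9.557047983 ≈ 209.2696.

$209.27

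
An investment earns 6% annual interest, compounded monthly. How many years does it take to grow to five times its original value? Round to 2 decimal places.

26.89 years

(1 + 0.005)^(12t) = 5.
12t = ln 5 / ln(1 + 0.005) ≈ 1.6094/0.00498754 ≈ 322.6916.
t ≈ 26.8910.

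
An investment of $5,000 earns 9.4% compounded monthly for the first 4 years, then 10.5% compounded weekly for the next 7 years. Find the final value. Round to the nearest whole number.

After 4 years at 9.4%: 5,000 × 1.4543149704 ≈ 7,271.5749.
Then 7 years at 10.5%: 7,271.5749 × 2.0839370771 ≈ 15,153.5044.

$15,154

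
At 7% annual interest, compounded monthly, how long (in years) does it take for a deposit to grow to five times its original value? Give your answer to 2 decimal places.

(1 + 0.00583333)^(12t) = 5.
12t = ln 5 / ln(1 + 0.00583333) ≈ 1.6094/0.00581639 ≈ 276.7076.
t ≈ 23.0590.

23.06 years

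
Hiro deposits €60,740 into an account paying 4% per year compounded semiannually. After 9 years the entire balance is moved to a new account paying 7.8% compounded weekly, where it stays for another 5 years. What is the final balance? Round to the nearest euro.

Phase 1: 60,740·(1 + 0.02)^18 ≈ 86,751.6771.
Phase 2: 86,751.6771·(1 + 0.0015)^260 ≈ 128,093.1256.

€128,093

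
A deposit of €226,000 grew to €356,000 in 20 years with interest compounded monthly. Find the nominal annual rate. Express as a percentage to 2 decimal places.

The 240-period growth factor is 356,000/226,000 = 1.57522.
r/12 = 1.57522^(1/240) − 1 ≈ 0.00189511, so r ≈ 12·0.00189511 = 2.27413%.

2.27%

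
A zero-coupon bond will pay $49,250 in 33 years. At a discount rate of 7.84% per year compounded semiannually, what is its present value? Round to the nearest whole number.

Growth factor = (1 + 0.0392)^66 ≈ 12.651531825.
P = 49,250/12.651531825 ≈ 3,892.8092.

$3,893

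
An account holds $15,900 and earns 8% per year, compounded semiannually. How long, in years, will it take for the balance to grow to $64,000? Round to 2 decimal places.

17.75 years

We need (1 + 0.04)^(2t) = 4.0252, so 2t = ln 4.0252 / ln 1.04 ≈ 35.5058.
t ≈ 35.5058/2 = 17.7529 years.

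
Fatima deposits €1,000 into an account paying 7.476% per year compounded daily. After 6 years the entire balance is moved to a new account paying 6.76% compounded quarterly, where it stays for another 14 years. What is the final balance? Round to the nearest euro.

After 6 years at 7.476%: 1,000 × 1.565983512 ≈ 1,565.9835.
Then 14 years at 6.76%: 1,565.9835 × 2.556123604 ≈ 4,002.8474.

€4,003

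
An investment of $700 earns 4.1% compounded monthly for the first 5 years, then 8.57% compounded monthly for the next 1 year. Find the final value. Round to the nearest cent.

After 5 years at 4.1%: 700 × 1.22709623 ≈ 858.9674.
Then 1 years at 8.57%: 858.9674 × 1.08914766 ≈ 935.5423.

$935.54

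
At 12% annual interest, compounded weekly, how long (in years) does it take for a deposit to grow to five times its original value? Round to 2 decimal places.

13.43 years

(1 + 0.00230769)^(52t) = 5.
52t = ln 5 / ln(1 + 0.00230769) ≈ 1.6094/0.00230503 ≈ 698.2275.
t ≈ 13.4275.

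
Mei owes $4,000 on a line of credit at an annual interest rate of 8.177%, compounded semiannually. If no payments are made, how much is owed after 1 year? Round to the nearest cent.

Growth factor = (1 + 0.040885)^2 ≈ 1.083441583.
A ≈ 4,000 × 1.083441583 ≈ 4,333.7663.

$4,333.77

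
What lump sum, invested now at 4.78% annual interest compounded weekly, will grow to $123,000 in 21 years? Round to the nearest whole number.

Growth factor = (1 + 0.0478/52)^1092 ≈ 2.7273731248.
P = 123,000/2.7273731248 ≈ 45,098.3398.

$45,098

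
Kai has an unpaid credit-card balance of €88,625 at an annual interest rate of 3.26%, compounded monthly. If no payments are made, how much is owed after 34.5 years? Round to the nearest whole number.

Growth factor = (1 + 0.0326/12)^414 ≈ 3.07460071406.
A ≈ 88,625 × 3.07460071406 ≈ 272,486.4883.

€272,486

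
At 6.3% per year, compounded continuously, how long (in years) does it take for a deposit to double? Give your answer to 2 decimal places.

11.00 years

e^(0.063t) = 2, so 0.063t = ln 2 ≈ 0.69315.
t ≈ 0.69315/0.063 ≈ 11.0023.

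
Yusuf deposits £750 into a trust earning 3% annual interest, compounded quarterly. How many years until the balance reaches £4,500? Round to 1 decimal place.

We need (1 + 0.0075)^(4t) = 6, so 4t = ln 6 / ln 1.0075 ≈ 239.7960.
t ≈ 239.7960/4 = 59.9490 years.

59.9 years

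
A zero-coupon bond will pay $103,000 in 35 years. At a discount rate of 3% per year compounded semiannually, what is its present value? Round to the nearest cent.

$36,325.72

Periodic rate = 3%/2 = 0.015; 70 periods.
P = 103,000/(1 + 0.015)^70 ≈ 103,000/2.8354562942 ≈ 36,325.7230.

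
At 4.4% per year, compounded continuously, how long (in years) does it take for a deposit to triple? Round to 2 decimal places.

24.97 years

e^(0.044t) = 3, so 0.044t = ln 3 ≈ 1.0986.
t ≈ 1.0986/0.044 ≈ 24.9685.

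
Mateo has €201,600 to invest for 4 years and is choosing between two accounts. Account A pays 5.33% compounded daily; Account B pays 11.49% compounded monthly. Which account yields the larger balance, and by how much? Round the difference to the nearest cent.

A: (1 + 0.0533/365)^1460 ≈ 1.23761288932, so 201,600 × 1.23761288932 ≈ 249,502.7585.
B: (1 + 0.009575)^48 ≈ 1.57998224617, so 201,600 × 1.57998224617 ≈ 318,524.4208.
Difference ≈ 69,021.6623 in favor of B.

Account B, by €69,021.66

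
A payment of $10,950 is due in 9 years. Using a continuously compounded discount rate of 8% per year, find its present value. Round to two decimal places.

$5,329.94

P = A·e^(−rt) = 10,950·e^(−0.72).
e^(−0.72) ≈ 0.48675225596, so P ≈ 5,329.9372.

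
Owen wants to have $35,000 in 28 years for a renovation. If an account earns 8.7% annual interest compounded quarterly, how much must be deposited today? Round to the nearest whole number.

Growth factor = (1 + 0.02175)^112 ≈ 11.132697153.
P = 35,000/11.132697153 ≈ 3,143.8922.

$3,144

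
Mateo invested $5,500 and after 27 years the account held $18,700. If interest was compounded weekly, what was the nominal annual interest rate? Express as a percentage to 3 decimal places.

4.534%

(1 + r/52)^1404 = 18,700/5,500 = 3.4.
1 + r/52 = 3.4^(1/1404) ≈ 1.000872, so r/52 ≈ 0.000872015.
r ≈ 52·0.000872015 = 4.53448%.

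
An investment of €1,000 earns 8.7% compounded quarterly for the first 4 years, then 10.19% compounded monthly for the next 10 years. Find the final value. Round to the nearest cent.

Phase 1: 1,000·(1 + 0.02175)^16 ≈ 1,410.9588.
Phase 2: 1,410.9588·(1 + 0.1019/12)^120 ≈ 3,892.1719.

€3,892.17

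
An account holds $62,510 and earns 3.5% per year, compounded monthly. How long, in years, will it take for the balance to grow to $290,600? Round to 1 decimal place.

44.0 years

(1 + 0.00291667)^(12t) = 290,600/62,510 = 4.6489.
12t·ln(1 + 0.00291667) = ln(4.6489); 12t = 1.5366/0.00291242 ≈ 527.6095.
t ≈ 43.9675 years.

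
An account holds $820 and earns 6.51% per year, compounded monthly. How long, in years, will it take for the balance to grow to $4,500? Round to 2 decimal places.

(1 + 0.005425)^(12t) = 4,500/820 = 5.4878.
12t·ln(1 + 0.005425) = ln(5.4878); 12t = 1.7025/0.00541034 ≈ 314.6806.
t ≈ 26.2234 years.

26.22 years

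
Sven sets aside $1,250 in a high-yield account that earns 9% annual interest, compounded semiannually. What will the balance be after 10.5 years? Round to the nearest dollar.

$3,150

Growth factor = (1 + 0.045)^21 ≈ 2.520241156.
A ≈ 1,250 × 2.520241156 ≈ 3,150.3014.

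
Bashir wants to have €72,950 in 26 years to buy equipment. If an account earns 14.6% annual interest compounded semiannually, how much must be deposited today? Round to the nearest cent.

€1,869.99

Periodic rate = 14.6%/2 = 0.073; 52 periods.
P = 72,950/(1 + 0.073)^52 ≈ 72,950/39.010861592 ≈ 1,869.9920.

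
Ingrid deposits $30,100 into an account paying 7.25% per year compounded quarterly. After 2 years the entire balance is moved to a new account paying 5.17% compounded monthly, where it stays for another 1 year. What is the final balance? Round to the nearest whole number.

$36,591

After 2 years at 7.25%: 30,100 × 1.154539546 ≈ 34,751.6403.
Then 1 years at 5.17%: 34,751.6403 × 1.0529428397 ≈ 36,591.4909.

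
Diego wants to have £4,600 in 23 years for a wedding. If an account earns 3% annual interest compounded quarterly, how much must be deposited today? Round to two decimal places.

Periodic rate = 3%/4 = 0.0075; 92 periods.
P = 4,600/(1 + 0.0075)^92 ≈ 4,600/1.988589046 ≈ 2,313.1979.

£2,313.20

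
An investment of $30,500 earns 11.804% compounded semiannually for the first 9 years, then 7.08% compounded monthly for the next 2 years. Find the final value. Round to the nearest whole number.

Phase 1: 30,500·(1 + 0.05902)^18 ≈ 85,619.9077.
Phase 2: 85,619.9077·(1 + 0.0059)^24 ≈ 98,603.0051.

$98,603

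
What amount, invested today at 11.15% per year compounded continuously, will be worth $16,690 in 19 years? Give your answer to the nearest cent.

P = A·e^(−rt) = 16,690·e^(−2.1185).
e^(−2.1185) ≈ 0.12021181106, so P ≈ 2,006.3351.

$2,006.34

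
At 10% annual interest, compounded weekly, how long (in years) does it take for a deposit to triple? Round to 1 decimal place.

11.0 years

(1 + 0.00192308)^(52t) = 3.
52t = ln 3 / ln(1 + 0.00192308) ≈ 1.0986/0.00192123 ≈ 571.8275.
t ≈ 10.9967.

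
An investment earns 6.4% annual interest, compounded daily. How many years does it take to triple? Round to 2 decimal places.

17.17 years

(1 + 0.000175342)^(365t) = 3.
365t = ln 3 / ln(1 + 0.000175342) ≈ 1.0986/0.000175327 ≈ 6266.0725.
t ≈ 17.1673.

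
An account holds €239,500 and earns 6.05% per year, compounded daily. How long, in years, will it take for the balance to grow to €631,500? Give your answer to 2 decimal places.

16.03 years

We need (1 + 0.000165753)^(365t) = 2.6367, so 365t = ln 2.6367 / ln 1.000166 ≈ 5849.8030.
t ≈ 5849.8030/365 = 16.0269 years.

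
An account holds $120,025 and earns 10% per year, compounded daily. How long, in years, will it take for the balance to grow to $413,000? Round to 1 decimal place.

(1 + 0.000273973)^(365t) = 413,000/120,025 = 3.4409.
365t·ln(1 + 0.000273973) = ln(3.4409); 365t = 1.2357/0.000273935 ≈ 4511.0964.
t ≈ 12.3592 years.

12.4 years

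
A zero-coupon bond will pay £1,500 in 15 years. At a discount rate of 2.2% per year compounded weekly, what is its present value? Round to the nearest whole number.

£1,078

Growth factor = (1 + 0.022/52)^780 ≈ 1.390871059.
P = 1,500/1.390871059 ≈ 1,078.4609.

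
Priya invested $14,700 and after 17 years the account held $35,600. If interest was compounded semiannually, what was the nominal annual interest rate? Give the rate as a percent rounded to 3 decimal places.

The 34-period growth factor is 35,600/14,700 = 2.42177.
r/2 = 2.42177^(1/34) − 1 ≈ 0.026356, so r ≈ 2·0.026356 = 5.27120%.

5.271%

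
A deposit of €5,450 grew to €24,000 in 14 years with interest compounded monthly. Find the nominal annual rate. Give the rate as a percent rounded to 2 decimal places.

(1 + r/12)^168 = 24,000/5,450 = 4.40367.
1 + r/12 = 4.40367^(1/168) ≈ 1.008863, so r/12 ≈ 0.00886308.
r ≈ 12·0.00886308 = 10.63570%.

10.64%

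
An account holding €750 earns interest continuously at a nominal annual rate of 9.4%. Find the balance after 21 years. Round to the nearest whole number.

A = P·e^(rt) = 750·e^(0.094·21) = 750·e^1.974.
e^1.974 ≈ 7.199416636, so A ≈ 5,399.5625.

€5,400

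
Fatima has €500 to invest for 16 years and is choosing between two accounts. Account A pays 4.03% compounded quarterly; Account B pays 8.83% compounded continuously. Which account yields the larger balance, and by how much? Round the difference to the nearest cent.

Account B, by €1,103.99

A: (1 + 0.010075)^64 ≈ 1.89946729, so 500 × 1.89946729 ≈ 949.7336.
B: e^(0.0883·16) = e^1.4128 ≈ 4.10744015, so 500 × 4.10744015 ≈ 2,053.7201.
Difference ≈ 1,103.9864 in favor of B.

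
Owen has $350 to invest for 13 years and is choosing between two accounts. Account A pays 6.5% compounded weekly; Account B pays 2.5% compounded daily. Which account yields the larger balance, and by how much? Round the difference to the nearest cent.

Account A growth factor: (1 + 0.00125)^676 ≈ 2.3267497; balance ≈ 814.3624.
Account B growth factor: (1 + 0.025/365)^4745 ≈ 1.38401524; balance ≈ 484.4053.
Account A is larger by 329.9571.

Account A, by $329.96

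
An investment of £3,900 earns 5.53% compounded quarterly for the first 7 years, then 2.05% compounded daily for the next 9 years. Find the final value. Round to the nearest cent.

After 7 years at 5.53%: 3,900 × 1.468804171 ≈ 5,728.3363.
Then 9 years at 2.05%: 5,728.3363 × 1.202610751 ≈ 6,888.9588.

£6,888.96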